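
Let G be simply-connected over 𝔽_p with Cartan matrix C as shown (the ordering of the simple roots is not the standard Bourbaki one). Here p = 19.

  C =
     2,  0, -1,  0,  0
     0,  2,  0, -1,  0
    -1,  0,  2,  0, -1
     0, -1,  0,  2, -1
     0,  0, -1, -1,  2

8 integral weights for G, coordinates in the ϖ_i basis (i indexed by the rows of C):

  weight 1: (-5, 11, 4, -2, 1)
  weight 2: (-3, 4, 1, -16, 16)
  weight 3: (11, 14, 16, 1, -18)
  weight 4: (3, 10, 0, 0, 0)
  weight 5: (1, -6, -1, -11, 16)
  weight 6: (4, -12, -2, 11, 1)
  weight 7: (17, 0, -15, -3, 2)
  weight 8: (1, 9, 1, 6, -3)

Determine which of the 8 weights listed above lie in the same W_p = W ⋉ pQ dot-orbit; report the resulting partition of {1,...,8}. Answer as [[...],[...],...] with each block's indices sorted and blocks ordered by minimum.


Type A_5, rank 5, |W|=720; reorder rows/cols to standard.

Ā_19 reps of the 8 weights (A_5, coords as presented):

  λ_1 → (4, 11, 1, 1, 1) · λ_2 → (2, 10, 0, 5, 2) · λ_3 → (2, 10, 0, 5, 2) · λ_4 → (4, 11, 1, 1, 1) · λ_5 → (2, 10, 0, 5, 2) · λ_6 → (4, 11, 1, 1, 1) · λ_7 → (4, 11, 1, 1, 1) · λ_8 → (2, 10, 0, 5, 2)

The 8 indices split into 2 linkage classes (same alcove rep ⇔ same W_19-dot-orbit):

[[1, 4, 6, 7], [2, 3, 5, 8]]


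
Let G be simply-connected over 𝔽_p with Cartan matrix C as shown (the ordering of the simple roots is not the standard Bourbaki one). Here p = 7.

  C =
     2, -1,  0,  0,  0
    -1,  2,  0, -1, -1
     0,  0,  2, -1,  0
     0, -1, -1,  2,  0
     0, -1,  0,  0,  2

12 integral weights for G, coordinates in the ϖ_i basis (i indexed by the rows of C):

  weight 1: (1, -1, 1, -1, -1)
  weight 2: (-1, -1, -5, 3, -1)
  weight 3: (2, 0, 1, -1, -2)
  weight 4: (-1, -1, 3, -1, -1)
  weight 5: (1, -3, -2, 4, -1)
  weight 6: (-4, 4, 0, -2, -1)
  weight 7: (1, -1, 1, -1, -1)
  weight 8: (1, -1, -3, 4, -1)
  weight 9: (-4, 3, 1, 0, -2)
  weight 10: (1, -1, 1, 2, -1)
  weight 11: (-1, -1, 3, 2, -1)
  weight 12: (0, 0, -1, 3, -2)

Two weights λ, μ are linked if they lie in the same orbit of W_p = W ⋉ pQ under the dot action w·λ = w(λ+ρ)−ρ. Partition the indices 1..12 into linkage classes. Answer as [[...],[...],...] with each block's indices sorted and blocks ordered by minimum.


D_5 Cartan matrix, 5 simple roots permuted; ρ=(1,1,1,1,1).

Folding the 12 weights λ_j+ρ into Ā_7 (reps in the given 5-coord order):

  [1] (2, 0, 2, 0, 0) · [2] (0, 0, 4, 0, 0) · [3] (3, 0, 2, 0, 1) · [4] (0, 0, 4, 0, 0) · [5] (0, 0, 1, 2, 2) · [6] (3, 1, 0, 1, 0) · [7] (2, 0, 2, 0, 0) · [8] (2, 0, 2, 0, 0) · [9] (3, 0, 2, 0, 1) · [10] (2, 0, 2, 0, 0) · [11] (0, 0, 4, 0, 0) · [12] (1, 0, 0, 1, 1)

6 distinct reps among the 12 weights ⇒ 6 W_7-linkage classes:

[[1, 7, 8, 10], [2, 4, 11], [3, 9], [5], [6], [12]]


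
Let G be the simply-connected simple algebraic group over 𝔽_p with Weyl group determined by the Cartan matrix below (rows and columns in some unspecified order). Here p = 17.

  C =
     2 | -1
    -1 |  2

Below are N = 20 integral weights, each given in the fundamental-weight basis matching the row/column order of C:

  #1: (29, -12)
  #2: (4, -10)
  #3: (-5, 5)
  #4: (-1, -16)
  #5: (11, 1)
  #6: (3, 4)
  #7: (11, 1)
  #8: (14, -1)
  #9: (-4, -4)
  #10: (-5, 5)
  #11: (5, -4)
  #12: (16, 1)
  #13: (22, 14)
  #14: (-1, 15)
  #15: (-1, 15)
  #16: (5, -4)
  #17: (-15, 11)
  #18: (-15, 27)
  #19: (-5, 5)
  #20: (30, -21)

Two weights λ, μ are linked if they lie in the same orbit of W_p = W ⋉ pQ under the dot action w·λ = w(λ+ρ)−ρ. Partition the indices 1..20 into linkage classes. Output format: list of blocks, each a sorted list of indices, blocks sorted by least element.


Root system A_2: the 2×2 matrix C matches after relabeling.

W_17-reps of the 20 weights in Ā_17 (same 2-coord order as C):

    [1] (4, 2)
    [2] (4, 5)
    [3] (4, 2)
    [4] (15, 0)
    [5] (12, 2)
    [6] (4, 5)
    [7] (12, 2)
    [8] (15, 0)
    [9] (3, 3)
    [10] (4, 2)
    [11] (3, 3)
    [12] (15, 0)
    [13] (4, 2)
    [14] (0, 16)
    [15] (0, 16)
    [16] (3, 3)
    [17] (12, 2)
    [18] (3, 3)
    [19] (4, 2)
    [20] (3, 3)

These 20 weights hit 6 W_17-dot-orbits; sizes (5, 2, 3, 3, 5, 2):

[[1, 3, 10, 13, 19], [2, 6], [4, 8, 12], [5, 7, 17], [9, 11, 16, 18, 20], [14, 15]]


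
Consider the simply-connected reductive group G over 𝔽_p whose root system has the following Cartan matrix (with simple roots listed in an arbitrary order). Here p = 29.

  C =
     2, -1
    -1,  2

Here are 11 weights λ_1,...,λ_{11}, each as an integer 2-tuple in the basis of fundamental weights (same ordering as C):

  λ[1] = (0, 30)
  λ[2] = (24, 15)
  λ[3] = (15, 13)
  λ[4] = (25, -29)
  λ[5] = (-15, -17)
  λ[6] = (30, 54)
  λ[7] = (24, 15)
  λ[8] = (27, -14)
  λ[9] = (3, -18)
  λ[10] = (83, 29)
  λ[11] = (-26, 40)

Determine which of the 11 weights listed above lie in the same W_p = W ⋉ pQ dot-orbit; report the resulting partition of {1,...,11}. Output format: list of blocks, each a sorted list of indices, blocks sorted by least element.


Cartan matrix: type A_2 (|W|=6); un-permuting the 2 rows.

Alcove-folded reps (p=29, 11 weights, presented ϖ-order):

    1: (2, 26)
    2: (13, 4)
    3: (15, 13)
    4: (2, 26)
    5: (15, 13)
    6: (2, 26)
    7: (13, 4)
    8: (15, 13)
    9: (13, 4)
    10: (2, 26)
    11: (13, 4)

Linkage partition of the 11 weights (3 classes, p=29):

[[1, 4, 6, 10], [2, 7, 9, 11], [3, 5, 8]]


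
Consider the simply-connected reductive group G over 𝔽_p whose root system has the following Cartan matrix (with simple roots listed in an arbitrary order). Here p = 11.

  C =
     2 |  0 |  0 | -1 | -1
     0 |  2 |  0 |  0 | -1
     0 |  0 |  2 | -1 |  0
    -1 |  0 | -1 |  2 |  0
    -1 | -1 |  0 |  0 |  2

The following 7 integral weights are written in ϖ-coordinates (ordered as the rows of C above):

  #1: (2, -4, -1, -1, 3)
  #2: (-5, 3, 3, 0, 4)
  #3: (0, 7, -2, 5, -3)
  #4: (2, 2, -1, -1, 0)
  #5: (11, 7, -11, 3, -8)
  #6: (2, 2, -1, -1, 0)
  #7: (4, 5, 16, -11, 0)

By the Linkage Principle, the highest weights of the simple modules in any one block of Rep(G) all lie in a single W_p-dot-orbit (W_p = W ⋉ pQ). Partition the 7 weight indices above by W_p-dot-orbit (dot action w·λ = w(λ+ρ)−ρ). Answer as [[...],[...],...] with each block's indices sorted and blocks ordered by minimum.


Dynkin diagram of C (from the 8 off-diagonal −1 entries): A_5.

Ā_11 reps of the 7 weights (A_5, coords as presented):

  λ_1 → (3, 3, 0, 0, 1);  λ_2 → (1, 4, 1, 3, 1);  λ_3 → (1, 4, 1, 3, 1);  λ_4 → (3, 3, 0, 0, 1);  λ_5 → (1, 4, 1, 3, 1);  λ_6 → (3, 3, 0, 0, 1);  λ_7 → (1, 4, 1, 3, 1)

The 7 indices split into 2 linkage classes (same alcove rep ⇔ same W_11-dot-orbit):

[[1, 4, 6], [2, 3, 5, 7]]


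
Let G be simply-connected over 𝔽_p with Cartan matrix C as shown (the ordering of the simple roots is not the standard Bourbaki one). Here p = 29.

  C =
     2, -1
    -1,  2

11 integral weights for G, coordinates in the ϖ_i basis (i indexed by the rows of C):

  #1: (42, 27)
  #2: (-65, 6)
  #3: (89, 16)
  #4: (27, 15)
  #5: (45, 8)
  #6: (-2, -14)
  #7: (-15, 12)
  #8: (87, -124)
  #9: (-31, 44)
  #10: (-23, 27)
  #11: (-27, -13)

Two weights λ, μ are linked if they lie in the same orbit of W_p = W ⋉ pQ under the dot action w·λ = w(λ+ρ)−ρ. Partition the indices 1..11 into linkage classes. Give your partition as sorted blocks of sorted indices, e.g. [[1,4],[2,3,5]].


Cartan matrix: type A_2 (|W|=6); un-permuting the 2 rows.

Ā_29 reps of the 11 weights (A_2, coords as presented):

  λ_1 → (13, 1) · λ_2 → (22, 6) · λ_3 → (3, 17) · λ_4 → (13, 1) · λ_5 → (3, 17) · λ_6 → (13, 1) · λ_7 → (13, 1) · λ_8 → (22, 6) · λ_9 → (13, 1) · λ_10 → (22, 6) · λ_11 → (3, 17)

3 distinct reps among the 11 weights ⇒ 3 W_29-linkage classes:

[[1, 4, 6, 7, 9], [2, 8, 10], [3, 5, 11]]


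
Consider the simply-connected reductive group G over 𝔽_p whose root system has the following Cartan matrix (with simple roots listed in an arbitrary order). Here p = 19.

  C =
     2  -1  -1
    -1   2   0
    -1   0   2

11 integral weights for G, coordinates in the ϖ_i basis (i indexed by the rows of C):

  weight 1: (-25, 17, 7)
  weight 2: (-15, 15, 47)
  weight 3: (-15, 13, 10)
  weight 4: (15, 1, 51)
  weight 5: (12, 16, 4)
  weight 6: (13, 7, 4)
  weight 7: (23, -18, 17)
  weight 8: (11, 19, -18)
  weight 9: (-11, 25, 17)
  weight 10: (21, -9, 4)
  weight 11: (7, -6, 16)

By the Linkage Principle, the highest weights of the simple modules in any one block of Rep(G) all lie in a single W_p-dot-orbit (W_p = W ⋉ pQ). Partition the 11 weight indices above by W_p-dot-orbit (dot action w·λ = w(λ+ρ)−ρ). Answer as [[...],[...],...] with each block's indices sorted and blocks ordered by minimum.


Root system A_3: the 3×3 matrix C matches after relabeling.

Folding the 11 weights λ_j+ρ into Ā_19 (reps in the given 3-coord order):

  1: (2, 1, 11)
  2: (3, 4, 2)
  3: (11, 0, 3)
  4: (2, 1, 11)
  5: (2, 1, 11)
  6: (11, 0, 3)
  7: (4, 2, 1)
  8: (4, 2, 1)
  9: (3, 1, 7)
  10: (11, 0, 3)
  11: (2, 1, 11)

Linkage partition of the 11 weights (5 classes, p=19):

[[1, 4, 5, 11], [2], [3, 6, 10], [7, 8], [9]]


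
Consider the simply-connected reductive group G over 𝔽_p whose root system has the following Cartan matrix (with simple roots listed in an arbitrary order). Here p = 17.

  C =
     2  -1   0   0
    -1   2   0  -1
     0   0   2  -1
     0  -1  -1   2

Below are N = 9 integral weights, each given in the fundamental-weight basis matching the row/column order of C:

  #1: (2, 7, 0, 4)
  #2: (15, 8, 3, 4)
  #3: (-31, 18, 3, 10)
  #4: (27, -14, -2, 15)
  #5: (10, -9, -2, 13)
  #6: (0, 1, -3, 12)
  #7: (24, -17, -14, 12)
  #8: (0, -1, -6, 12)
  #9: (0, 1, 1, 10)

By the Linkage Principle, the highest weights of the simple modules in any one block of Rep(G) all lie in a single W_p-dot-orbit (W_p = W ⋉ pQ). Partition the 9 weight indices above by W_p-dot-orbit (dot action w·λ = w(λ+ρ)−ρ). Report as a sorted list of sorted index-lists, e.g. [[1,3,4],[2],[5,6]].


Type A_4, rank 4, |W|=120; reorder rows/cols to standard.

Ā_17 reps of the 9 weights (A_4, coords as presented):

  [1] (3, 8, 1, 5);  [2] (1, 0, 5, 8);  [3] (0, 2, 0, 11);  [4] (1, 2, 2, 11);  [5] (3, 8, 1, 5);  [6] (1, 2, 2, 11);  [7] (1, 0, 5, 8);  [8] (1, 0, 5, 8);  [9] (1, 2, 2, 11)

The 9 indices split into 4 linkage classes (same alcove rep ⇔ same W_17-dot-orbit):

[[1, 5], [2, 7, 8], [3], [4, 6, 9]]


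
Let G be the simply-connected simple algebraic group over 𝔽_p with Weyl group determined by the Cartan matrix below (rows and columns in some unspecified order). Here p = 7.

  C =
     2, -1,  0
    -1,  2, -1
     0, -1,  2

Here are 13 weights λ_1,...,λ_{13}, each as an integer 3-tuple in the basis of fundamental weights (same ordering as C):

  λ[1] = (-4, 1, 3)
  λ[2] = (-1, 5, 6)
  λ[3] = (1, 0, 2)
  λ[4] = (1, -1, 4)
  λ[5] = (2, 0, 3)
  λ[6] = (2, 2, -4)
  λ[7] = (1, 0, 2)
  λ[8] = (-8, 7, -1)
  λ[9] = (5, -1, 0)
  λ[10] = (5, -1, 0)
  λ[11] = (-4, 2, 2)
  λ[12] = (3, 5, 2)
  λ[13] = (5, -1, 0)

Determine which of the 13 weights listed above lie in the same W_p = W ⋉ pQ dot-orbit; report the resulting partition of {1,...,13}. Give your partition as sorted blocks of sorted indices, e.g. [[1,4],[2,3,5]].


Dynkin diagram of C (from the 4 off-diagonal −1 entries): A_3.

Folding the 13 weights λ_j+ρ into Ā_7 (reps in the given 3-coord order):

    λ_1+ρ ↦ (2, 1, 3)
    λ_2+ρ ↦ (6, 0, 1)
    λ_3+ρ ↦ (2, 1, 3)
    λ_4+ρ ↦ (2, 0, 5)
    λ_5+ρ ↦ (2, 1, 3)
    λ_6+ρ ↦ (3, 0, 3)
    λ_7+ρ ↦ (2, 1, 3)
    λ_8+ρ ↦ (6, 0, 1)
    λ_9+ρ ↦ (6, 0, 1)
    λ_10+ρ ↦ (6, 0, 1)
    λ_11+ρ ↦ (3, 0, 3)
    λ_12+ρ ↦ (2, 1, 3)
    λ_13+ρ ↦ (6, 0, 1)

Linkage partition of the 13 weights (4 classes, p=7):

[[1, 3, 5, 7, 12], [2, 8, 9, 10, 13], [4], [6, 11]]


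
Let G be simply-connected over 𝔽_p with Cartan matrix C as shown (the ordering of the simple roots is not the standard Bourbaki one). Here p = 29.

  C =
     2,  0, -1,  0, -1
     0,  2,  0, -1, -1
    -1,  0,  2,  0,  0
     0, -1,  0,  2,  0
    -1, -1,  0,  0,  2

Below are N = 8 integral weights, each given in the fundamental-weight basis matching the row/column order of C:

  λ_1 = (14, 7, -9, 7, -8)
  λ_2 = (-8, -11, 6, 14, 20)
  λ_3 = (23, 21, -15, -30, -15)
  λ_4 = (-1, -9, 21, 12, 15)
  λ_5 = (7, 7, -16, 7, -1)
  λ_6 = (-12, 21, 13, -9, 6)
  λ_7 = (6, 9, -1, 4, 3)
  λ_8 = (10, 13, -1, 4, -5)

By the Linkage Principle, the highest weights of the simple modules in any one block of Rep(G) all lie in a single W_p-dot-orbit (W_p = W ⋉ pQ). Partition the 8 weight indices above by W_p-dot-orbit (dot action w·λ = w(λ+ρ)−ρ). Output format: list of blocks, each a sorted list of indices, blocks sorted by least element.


A_5 Cartan matrix, 5 simple roots permuted; ρ=(1,1,1,1,1).

Each λ_j+ρ reduced to Ā_29; 5-tuples below use C's row order:

  [1] (0, 1, 8, 8, 7)
  [2] (7, 10, 0, 5, 4)
  [3] (7, 10, 0, 5, 4)
  [4] (0, 1, 8, 8, 7)
  [5] (0, 1, 8, 8, 7)
  [6] (7, 10, 0, 5, 4)
  [7] (7, 10, 0, 5, 4)
  [8] (7, 10, 0, 5, 4)

Linkage partition of the 8 weights (2 classes, p=29):

[[1, 4, 5], [2, 3, 6, 7, 8]]


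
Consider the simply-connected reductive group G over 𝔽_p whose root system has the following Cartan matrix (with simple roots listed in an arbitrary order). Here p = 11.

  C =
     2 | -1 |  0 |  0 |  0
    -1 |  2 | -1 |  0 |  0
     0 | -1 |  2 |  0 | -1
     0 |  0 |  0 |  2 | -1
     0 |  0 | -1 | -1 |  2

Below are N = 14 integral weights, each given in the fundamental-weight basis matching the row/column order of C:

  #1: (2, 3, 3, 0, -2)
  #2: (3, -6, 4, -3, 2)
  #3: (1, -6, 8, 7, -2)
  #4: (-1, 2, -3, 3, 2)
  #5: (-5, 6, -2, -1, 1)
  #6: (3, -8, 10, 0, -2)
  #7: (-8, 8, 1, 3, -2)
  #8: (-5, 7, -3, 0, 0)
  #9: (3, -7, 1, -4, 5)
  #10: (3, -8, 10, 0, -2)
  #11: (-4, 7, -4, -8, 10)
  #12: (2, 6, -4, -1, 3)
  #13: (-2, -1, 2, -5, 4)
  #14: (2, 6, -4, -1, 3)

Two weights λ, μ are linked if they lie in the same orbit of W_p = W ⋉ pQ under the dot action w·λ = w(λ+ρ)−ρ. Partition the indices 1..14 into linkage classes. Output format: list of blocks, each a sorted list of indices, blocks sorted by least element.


Dynkin diagram of C (from the 8 off-diagonal −1 entries): A_5.

Each λ_j+ρ reduced to Ā_11; 5-tuples below use C's row order:

  λ_1+ρ ↦ (3, 4, 3, 0, 1) · λ_2+ρ ↦ (1, 4, 0, 2, 1) · λ_3+ρ ↦ (2, 0, 3, 2, 1) · λ_4+ρ ↦ (0, 1, 2, 4, 1) · λ_5+ρ ↦ (4, 2, 1, 0, 1) · λ_6+ρ ↦ (3, 4, 3, 0, 1) · λ_7+ρ ↦ (4, 2, 1, 0, 1) · λ_8+ρ ↦ (4, 2, 1, 0, 1) · λ_9+ρ ↦ (2, 0, 3, 2, 1) · λ_10+ρ ↦ (3, 4, 3, 0, 1) · λ_11+ρ ↦ (2, 0, 3, 2, 1) · λ_12+ρ ↦ (3, 4, 3, 0, 1) · λ_13+ρ ↦ (0, 1, 2, 4, 1) · λ_14+ρ ↦ (3, 4, 3, 0, 1)

Linkage partition of the 14 weights (5 classes, p=11):

[[1, 6, 10, 12, 14], [2], [3, 9, 11], [4, 13], [5, 7, 8]]


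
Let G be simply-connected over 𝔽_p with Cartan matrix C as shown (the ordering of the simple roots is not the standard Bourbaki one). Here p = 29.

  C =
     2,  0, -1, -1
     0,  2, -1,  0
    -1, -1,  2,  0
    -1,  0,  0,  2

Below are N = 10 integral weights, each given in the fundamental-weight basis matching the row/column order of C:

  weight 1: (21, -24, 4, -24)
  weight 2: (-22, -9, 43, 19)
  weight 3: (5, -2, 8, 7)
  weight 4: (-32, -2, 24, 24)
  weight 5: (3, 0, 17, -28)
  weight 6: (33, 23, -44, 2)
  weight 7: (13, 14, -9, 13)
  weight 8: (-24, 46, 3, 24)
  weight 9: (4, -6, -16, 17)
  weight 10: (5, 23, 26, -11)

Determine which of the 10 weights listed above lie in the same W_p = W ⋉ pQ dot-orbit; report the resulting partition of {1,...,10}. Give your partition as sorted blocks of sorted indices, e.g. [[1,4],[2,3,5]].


A_4 Cartan matrix, 4 simple roots permuted; ρ=(1,1,1,1).

Folding the 10 weights λ_j+ρ into Ā_29 (reps in the given 4-coord order):

  1: (18, 4, 1, 4)
  2: (6, 1, 8, 8)
  3: (6, 1, 8, 8)
  4: (18, 4, 1, 4)
  5: (18, 4, 1, 4)
  6: (5, 5, 10, 3)
  7: (6, 1, 8, 8)
  8: (18, 4, 1, 4)
  9: (5, 5, 10, 3)
  10: (18, 4, 1, 4)

Partition of {1..10} into 3 W_29-dot-orbits:

[[1, 4, 5, 8, 10], [2, 3, 7], [6, 9]]


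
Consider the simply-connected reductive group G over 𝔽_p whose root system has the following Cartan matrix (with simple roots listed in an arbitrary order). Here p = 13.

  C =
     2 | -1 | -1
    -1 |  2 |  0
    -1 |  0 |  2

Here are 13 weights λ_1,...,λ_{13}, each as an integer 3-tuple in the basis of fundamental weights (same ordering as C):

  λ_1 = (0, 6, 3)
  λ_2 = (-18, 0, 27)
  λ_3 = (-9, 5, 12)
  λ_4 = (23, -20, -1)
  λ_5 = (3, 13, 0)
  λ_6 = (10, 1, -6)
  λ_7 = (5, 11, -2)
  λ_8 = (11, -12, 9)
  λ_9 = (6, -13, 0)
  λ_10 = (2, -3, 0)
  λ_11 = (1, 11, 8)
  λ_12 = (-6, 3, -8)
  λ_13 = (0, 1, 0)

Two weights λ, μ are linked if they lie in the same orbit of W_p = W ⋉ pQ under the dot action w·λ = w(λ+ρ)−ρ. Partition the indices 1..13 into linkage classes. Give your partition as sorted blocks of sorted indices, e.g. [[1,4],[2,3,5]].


Dynkin diagram of C (from the 4 off-diagonal −1 entries): A_3.

Ā_13 reps of the 13 weights (A_3, coords as presented):

  [1] (1, 7, 4);  [2] (1, 2, 1);  [3] (6, 2, 5);  [4] (6, 2, 5);  [5] (1, 7, 4);  [6] (6, 2, 5);  [7] (1, 7, 4);  [8] (1, 2, 1);  [9] (1, 7, 4);  [10] (1, 2, 1);  [11] (1, 2, 1);  [12] (1, 7, 4);  [13] (1, 2, 1)

Linkage partition of the 13 weights (3 classes, p=13):

[[1, 5, 7, 9, 12], [2, 8, 10, 11, 13], [3, 4, 6]]


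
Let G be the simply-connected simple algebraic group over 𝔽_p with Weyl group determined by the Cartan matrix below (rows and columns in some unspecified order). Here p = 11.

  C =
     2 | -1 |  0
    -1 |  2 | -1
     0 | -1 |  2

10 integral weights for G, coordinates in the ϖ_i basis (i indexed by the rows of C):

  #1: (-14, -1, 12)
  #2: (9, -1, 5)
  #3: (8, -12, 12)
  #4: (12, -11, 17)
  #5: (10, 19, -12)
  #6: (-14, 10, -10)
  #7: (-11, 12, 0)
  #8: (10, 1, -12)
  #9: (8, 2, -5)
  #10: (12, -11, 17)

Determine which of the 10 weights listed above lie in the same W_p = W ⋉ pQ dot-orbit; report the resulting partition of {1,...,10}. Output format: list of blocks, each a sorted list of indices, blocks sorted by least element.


Root system A_3: the 3×3 matrix C matches after relabeling.

λ_j+ρ reflected into Ā_11 (⟨·,θ^∨⟩≤11); 3-tuples as given:

  λ_1 → (0, 9, 0);  λ_2 → (5, 0, 1);  λ_3 → (0, 9, 0);  λ_4 → (7, 1, 2);  λ_5 → (0, 9, 0);  λ_6 → (0, 9, 0);  λ_7 → (7, 1, 2);  λ_8 → (0, 9, 0);  λ_9 → (7, 1, 2);  λ_10 → (7, 1, 2)

Grouping the 10 weights by Ā_11-representative: 3 linkage classes.

[[1, 3, 5, 6, 8], [2], [4, 7, 9, 10]]


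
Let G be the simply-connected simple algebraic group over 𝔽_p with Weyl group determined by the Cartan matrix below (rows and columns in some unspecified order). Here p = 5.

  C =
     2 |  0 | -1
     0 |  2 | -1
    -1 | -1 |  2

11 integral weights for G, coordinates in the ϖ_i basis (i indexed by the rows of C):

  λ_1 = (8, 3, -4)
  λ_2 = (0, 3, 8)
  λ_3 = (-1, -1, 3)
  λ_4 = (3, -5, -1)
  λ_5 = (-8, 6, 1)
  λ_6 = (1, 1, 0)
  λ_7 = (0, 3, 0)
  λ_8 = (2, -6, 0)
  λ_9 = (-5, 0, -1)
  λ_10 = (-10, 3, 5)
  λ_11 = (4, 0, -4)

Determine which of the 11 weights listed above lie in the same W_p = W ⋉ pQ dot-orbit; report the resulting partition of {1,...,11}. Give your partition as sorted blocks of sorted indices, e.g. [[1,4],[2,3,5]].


Type A_3, rank 3, |W|=24; reorder rows/cols to standard.

W_5-reps of the 11 weights in Ā_5 (same 3-coord order as C):

  λ_1+ρ ↦ (0, 3, 1) · λ_2+ρ ↦ (0, 3, 1) · λ_3+ρ ↦ (0, 0, 4) · λ_4+ρ ↦ (0, 0, 4) · λ_5+ρ ↦ (2, 2, 1) · λ_6+ρ ↦ (2, 2, 1) · λ_7+ρ ↦ (0, 3, 1) · λ_8+ρ ↦ (1, 1, 3) · λ_9+ρ ↦ (0, 3, 1) · λ_10+ρ ↦ (0, 3, 1) · λ_11+ρ ↦ (2, 2, 1)

These 11 weights hit 4 W_5-dot-orbits; sizes (5, 2, 3, 1):

[[1, 2, 7, 9, 10], [3, 4], [5, 6, 11], [8]]


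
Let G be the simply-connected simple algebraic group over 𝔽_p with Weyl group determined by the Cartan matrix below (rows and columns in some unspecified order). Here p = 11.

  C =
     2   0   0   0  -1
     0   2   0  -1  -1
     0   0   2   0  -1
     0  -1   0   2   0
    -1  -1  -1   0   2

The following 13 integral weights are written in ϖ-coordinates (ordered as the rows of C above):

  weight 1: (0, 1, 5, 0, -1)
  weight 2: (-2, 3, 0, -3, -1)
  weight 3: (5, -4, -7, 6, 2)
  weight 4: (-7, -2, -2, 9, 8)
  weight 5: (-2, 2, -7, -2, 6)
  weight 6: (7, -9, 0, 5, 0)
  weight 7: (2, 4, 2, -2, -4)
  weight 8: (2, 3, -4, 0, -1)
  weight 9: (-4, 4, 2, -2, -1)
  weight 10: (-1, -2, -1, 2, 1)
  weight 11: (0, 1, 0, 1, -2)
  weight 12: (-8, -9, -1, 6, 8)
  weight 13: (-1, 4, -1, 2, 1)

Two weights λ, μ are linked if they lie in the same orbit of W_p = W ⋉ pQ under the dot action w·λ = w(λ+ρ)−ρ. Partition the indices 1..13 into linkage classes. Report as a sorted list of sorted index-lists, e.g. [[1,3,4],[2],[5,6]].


Cartan matrix: type D_5 (|W|=1920); un-permuting the 5 rows.

W_11-reps of the 13 weights in Ā_11 (same 5-coord order as C):

  λ_1 → (1, 1, 6, 1, 0) · λ_2 → (0, 1, 0, 2, 1) · λ_3 → (0, 1, 0, 1, 3) · λ_4 → (1, 1, 6, 1, 0) · λ_5 → (1, 1, 6, 1, 0) · λ_6 → (1, 1, 6, 1, 0) · λ_7 → (0, 1, 0, 1, 3) · λ_8 → (0, 1, 0, 1, 3) · λ_9 → (0, 1, 0, 1, 3) · λ_10 → (0, 1, 0, 2, 1) · λ_11 → (0, 1, 0, 2, 1) · λ_12 → (1, 1, 6, 1, 0) · λ_13 → (0, 1, 0, 2, 1)

Linkage partition of the 13 weights (3 classes, p=11):

[[1, 4, 5, 6, 12], [2, 10, 11, 13], [3, 7, 8, 9]]


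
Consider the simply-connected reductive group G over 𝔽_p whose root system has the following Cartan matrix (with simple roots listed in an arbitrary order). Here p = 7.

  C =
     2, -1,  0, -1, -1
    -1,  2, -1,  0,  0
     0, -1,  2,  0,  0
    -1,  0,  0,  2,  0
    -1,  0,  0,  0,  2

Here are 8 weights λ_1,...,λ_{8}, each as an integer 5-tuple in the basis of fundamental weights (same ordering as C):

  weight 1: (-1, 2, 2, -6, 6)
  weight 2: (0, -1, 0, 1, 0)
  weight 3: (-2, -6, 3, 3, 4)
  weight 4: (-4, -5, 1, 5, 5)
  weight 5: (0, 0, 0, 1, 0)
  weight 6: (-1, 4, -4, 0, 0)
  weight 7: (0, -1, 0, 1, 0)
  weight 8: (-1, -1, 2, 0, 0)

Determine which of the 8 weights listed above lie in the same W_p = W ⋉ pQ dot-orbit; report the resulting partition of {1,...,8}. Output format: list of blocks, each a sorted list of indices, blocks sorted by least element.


Type D_5, rank 5, |W|=1920; reorder rows/cols to standard.

W_7-reps of the 8 weights in Ā_7 (same 5-coord order as C):

    λ_1+ρ ↦ (0, 0, 3, 1, 1)
    λ_2+ρ ↦ (1, 0, 1, 2, 1)
    λ_3+ρ ↦ (1, 0, 1, 2, 1)
    λ_4+ρ ↦ (0, 0, 3, 1, 1)
    λ_5+ρ ↦ (1, 0, 1, 2, 1)
    λ_6+ρ ↦ (0, 0, 3, 1, 1)
    λ_7+ρ ↦ (1, 0, 1, 2, 1)
    λ_8+ρ ↦ (0, 0, 3, 1, 1)

Partition of {1..8} into 2 W_7-dot-orbits:

[[1, 4, 6, 8], [2, 3, 5, 7]]


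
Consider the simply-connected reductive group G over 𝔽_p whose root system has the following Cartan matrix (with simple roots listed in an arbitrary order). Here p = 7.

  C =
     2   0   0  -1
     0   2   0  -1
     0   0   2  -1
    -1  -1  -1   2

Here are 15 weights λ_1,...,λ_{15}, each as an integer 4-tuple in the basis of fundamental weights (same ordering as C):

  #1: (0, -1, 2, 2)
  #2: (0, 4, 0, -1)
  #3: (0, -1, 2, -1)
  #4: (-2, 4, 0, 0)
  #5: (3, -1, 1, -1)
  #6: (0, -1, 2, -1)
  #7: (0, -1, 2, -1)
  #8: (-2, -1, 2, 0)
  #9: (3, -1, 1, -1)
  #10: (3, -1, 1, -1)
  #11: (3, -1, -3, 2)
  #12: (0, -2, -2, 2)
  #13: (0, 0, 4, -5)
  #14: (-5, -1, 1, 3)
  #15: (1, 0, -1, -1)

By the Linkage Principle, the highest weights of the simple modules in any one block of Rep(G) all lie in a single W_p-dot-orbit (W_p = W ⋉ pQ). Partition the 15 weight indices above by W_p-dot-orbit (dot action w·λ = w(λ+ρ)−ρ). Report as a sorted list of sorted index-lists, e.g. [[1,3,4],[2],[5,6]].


Dynkin diagram of C (from the 6 off-diagonal −1 entries): D_4.

Folding the 15 weights λ_j+ρ into Ā_7 (reps in the given 4-coord order):

    λ_1+ρ ↦ (1, 0, 3, 0)
    λ_2+ρ ↦ (1, 5, 1, 0)
    λ_3+ρ ↦ (1, 0, 3, 0)
    λ_4+ρ ↦ (1, 5, 1, 0)
    λ_5+ρ ↦ (4, 0, 2, 0)
    λ_6+ρ ↦ (1, 0, 3, 0)
    λ_7+ρ ↦ (1, 0, 3, 0)
    λ_8+ρ ↦ (1, 0, 3, 0)
    λ_9+ρ ↦ (4, 0, 2, 0)
    λ_10+ρ ↦ (4, 0, 2, 0)
    λ_11+ρ ↦ (4, 0, 2, 0)
    λ_12+ρ ↦ (1, 1, 1, 1)
    λ_13+ρ ↦ (1, 1, 1, 1)
    λ_14+ρ ↦ (4, 0, 2, 0)
    λ_15+ρ ↦ (2, 1, 0, 0)

These 15 weights hit 5 W_7-dot-orbits; sizes (5, 2, 5, 2, 1):

[[1, 3, 6, 7, 8], [2, 4], [5, 9, 10, 11, 14], [12, 13], [15]]


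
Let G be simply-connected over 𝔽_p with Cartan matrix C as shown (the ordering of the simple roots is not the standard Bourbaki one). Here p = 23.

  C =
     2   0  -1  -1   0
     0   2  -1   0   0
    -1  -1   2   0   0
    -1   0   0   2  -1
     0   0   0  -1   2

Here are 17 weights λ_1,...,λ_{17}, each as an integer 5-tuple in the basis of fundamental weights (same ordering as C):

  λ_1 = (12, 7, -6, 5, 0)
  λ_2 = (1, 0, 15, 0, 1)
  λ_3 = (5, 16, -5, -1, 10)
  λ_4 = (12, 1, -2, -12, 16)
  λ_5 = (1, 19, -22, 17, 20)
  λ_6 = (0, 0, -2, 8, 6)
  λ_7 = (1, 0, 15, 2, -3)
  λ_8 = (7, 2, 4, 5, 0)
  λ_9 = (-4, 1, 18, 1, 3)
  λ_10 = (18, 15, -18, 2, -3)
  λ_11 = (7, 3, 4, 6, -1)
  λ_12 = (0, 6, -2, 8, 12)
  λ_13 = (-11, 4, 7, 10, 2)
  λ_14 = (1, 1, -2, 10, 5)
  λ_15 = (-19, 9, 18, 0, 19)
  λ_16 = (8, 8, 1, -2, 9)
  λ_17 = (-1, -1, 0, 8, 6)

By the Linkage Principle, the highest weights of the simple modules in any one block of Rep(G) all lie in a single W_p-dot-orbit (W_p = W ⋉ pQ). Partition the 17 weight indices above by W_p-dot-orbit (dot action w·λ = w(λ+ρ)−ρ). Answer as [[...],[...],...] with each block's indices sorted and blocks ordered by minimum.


Root system A_5: the 5×5 matrix C matches after relabeling.

Each λ_j+ρ reduced to Ā_23; 5-tuples below use C's row order:

  λ_1 → (8, 3, 5, 6, 1)
  λ_2 → (2, 1, 16, 1, 2)
  λ_3 → (2, 6, 4, 0, 4)
  λ_4 → (1, 1, 1, 11, 6)
  λ_5 → (2, 1, 16, 1, 2)
  λ_6 → (0, 0, 1, 9, 7)
  λ_7 → (2, 1, 16, 1, 2)
  λ_8 → (8, 3, 5, 6, 1)
  λ_9 → (2, 1, 16, 1, 2)
  λ_10 → (2, 1, 16, 1, 2)
  λ_11 → (8, 3, 5, 6, 1)
  λ_12 → (0, 0, 1, 9, 7)
  λ_13 → (8, 3, 2, 1, 3)
  λ_14 → (1, 1, 1, 11, 6)
  λ_15 → (1, 1, 1, 11, 6)
  λ_16 → (8, 3, 2, 1, 3)
  λ_17 → (0, 0, 1, 9, 7)

The 17 indices split into 6 linkage classes (same alcove rep ⇔ same W_23-dot-orbit):

[[1, 8, 11], [2, 5, 7, 9, 10], [3], [4, 14, 15], [6, 12, 17], [13, 16]]


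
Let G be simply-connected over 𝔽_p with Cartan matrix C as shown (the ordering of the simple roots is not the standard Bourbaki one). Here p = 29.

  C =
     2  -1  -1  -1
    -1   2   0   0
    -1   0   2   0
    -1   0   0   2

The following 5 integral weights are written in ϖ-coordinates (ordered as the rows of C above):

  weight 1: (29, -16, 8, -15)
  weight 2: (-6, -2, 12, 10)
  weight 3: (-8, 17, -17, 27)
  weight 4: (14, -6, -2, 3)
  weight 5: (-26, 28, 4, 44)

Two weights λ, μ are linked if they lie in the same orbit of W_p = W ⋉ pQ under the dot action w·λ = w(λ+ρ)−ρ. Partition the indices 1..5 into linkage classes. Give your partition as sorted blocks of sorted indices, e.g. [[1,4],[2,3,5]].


Type D_4, rank 4, |W|=192; reorder rows/cols to standard.

Each λ_j+ρ reduced to Ā_29; 4-tuples below use C's row order:

  [1] (9, 5, 1, 4)
  [2] (1, 5, 7, 5)
  [3] (1, 5, 7, 5)
  [4] (9, 5, 1, 4)
  [5] (4, 16, 0, 0)

These 5 weights hit 3 W_29-dot-orbits; sizes (2, 2, 1):

[[1, 4], [2, 3], [5]]


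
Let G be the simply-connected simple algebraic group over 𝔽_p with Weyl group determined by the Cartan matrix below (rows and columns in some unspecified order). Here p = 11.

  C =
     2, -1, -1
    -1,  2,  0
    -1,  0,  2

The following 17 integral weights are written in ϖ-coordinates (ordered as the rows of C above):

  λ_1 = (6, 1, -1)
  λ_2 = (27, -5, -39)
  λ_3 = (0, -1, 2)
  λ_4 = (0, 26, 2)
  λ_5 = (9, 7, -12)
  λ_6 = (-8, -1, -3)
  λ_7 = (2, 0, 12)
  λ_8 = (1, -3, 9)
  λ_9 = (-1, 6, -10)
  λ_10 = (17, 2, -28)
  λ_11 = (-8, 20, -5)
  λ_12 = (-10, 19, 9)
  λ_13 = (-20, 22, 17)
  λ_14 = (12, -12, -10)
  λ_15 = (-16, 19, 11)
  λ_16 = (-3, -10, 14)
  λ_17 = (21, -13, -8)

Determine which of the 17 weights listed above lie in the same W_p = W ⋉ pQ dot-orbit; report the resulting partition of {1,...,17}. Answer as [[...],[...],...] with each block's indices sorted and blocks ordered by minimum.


Type A_3, rank 3, |W|=24; reorder rows/cols to standard.

W_11-reps of the 17 weights in Ā_11 (same 3-coord order as C):

  λ_1 → (7, 2, 0) · λ_2 → (2, 3, 5) · λ_3 → (1, 0, 3) · λ_4 → (2, 3, 5) · λ_5 → (1, 0, 3) · λ_6 → (7, 2, 0) · λ_7 → (2, 3, 5) · λ_8 → (0, 1, 9) · λ_9 → (7, 2, 0) · λ_10 → (2, 3, 5) · λ_11 → (1, 0, 3) · λ_12 → (0, 1, 9) · λ_13 → (1, 0, 3) · λ_14 → (7, 2, 0) · λ_15 → (2, 3, 5) · λ_16 → (7, 2, 0) · λ_17 → (1, 0, 3)

4 distinct reps among the 17 weights ⇒ 4 W_11-linkage classes:

[[1, 6, 9, 14, 16], [2, 4, 7, 10, 15], [3, 5, 11, 13, 17], [8, 12]]


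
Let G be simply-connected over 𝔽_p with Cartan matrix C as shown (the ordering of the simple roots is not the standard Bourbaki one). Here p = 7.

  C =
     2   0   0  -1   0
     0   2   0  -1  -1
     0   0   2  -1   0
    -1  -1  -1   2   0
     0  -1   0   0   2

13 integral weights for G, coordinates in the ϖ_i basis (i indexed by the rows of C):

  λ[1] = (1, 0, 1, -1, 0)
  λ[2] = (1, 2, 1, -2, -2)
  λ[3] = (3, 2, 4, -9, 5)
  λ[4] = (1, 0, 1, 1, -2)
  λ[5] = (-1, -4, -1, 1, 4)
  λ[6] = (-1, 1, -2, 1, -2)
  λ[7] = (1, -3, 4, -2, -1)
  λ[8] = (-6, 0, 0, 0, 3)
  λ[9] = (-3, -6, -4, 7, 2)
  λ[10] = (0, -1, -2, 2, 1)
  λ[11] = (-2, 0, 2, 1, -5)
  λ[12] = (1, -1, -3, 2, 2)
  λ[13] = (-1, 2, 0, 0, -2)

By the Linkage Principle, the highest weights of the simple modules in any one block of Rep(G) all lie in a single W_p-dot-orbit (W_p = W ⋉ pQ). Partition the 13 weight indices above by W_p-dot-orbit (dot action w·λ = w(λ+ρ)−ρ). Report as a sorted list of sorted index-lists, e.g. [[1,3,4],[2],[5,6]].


Cartan matrix: type D_5 (|W|=1920); un-permuting the 5 rows.

Folding the 13 weights λ_j+ρ into Ā_7 (reps in the given 5-coord order):

  1: (2, 1, 2, 0, 1);  2: (1, 1, 1, 1, 1);  3: (0, 1, 1, 1, 1);  4: (2, 1, 2, 0, 1);  5: (0, 1, 0, 1, 2);  6: (0, 1, 1, 1, 1);  7: (0, 1, 1, 1, 1);  8: (1, 1, 1, 1, 1);  9: (0, 1, 1, 1, 1);  10: (1, 1, 1, 1, 1);  11: (1, 1, 1, 1, 1);  12: (1, 1, 1, 1, 1);  13: (0, 1, 1, 1, 1)

Linkage partition of the 13 weights (4 classes, p=7):

[[1, 4], [2, 8, 10, 11, 12], [3, 6, 7, 9, 13], [5]]


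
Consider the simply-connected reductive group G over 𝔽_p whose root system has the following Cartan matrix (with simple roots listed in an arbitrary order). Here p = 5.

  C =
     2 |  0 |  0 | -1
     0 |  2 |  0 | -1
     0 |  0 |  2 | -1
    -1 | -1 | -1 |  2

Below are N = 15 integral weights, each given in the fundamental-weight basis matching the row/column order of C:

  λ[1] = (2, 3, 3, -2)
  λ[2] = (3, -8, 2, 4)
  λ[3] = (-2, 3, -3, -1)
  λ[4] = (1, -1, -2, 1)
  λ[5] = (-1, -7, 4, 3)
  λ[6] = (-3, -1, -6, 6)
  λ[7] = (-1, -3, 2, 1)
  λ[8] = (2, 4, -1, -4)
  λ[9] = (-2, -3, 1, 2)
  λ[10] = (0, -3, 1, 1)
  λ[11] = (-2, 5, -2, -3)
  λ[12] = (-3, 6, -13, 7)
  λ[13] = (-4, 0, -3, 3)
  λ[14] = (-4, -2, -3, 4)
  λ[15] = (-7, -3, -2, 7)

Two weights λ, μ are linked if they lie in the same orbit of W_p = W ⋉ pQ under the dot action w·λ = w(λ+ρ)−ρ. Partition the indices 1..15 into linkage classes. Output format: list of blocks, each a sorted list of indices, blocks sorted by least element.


Root system D_4: the 4×4 matrix C matches after relabeling.

W_5-reps of the 15 weights in Ā_5 (same 4-coord order as C):

  λ_1+ρ ↦ (2, 1, 1, 0) · λ_2+ρ ↦ (1, 2, 2, 0) · λ_3+ρ ↦ (2, 1, 1, 0) · λ_4+ρ ↦ (2, 0, 1, 1) · λ_5+ρ ↦ (2, 0, 1, 1) · λ_6+ρ ↦ (0, 2, 3, 0) · λ_7+ρ ↦ (0, 2, 3, 0) · λ_8+ρ ↦ (0, 2, 3, 0) · λ_9+ρ ↦ (1, 2, 2, 0) · λ_10+ρ ↦ (1, 2, 2, 0) · λ_11+ρ ↦ (1, 0, 1, 1) · λ_12+ρ ↦ (1, 0, 1, 1) · λ_13+ρ ↦ (2, 0, 1, 1) · λ_14+ρ ↦ (2, 0, 1, 1) · λ_15+ρ ↦ (2, 0, 1, 1)

Linkage partition of the 15 weights (5 classes, p=5):

[[1, 3], [2, 9, 10], [4, 5, 13, 14, 15], [6, 7, 8], [11, 12]]


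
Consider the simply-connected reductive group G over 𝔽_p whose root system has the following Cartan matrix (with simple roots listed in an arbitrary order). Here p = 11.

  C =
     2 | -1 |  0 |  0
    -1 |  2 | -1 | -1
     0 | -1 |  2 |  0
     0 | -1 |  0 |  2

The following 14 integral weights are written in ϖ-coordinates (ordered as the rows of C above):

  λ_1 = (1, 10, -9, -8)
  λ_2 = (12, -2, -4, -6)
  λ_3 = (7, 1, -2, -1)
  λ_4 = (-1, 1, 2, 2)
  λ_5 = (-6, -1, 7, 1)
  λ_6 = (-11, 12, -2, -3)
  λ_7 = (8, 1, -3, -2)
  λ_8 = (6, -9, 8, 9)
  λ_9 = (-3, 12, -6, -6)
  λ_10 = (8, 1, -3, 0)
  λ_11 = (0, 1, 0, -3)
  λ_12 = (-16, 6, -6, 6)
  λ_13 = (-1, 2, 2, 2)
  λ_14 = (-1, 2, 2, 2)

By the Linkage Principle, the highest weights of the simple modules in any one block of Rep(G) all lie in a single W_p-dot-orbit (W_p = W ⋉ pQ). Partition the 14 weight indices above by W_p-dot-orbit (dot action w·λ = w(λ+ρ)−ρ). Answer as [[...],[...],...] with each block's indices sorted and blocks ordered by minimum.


Type D_4, rank 4, |W|=192; reorder rows/cols to standard.

Ā_11 reps of the 14 weights (D_4, coords as presented):

  [1] (2, 0, 4, 3);  [2] (2, 1, 4, 2);  [3] (8, 1, 1, 0);  [4] (0, 2, 3, 3);  [5] (0, 2, 3, 3);  [6] (8, 1, 1, 0);  [7] (8, 1, 1, 0);  [8] (1, 0, 1, 2);  [9] (0, 2, 3, 3);  [10] (8, 1, 1, 0);  [11] (1, 0, 1, 2);  [12] (2, 1, 4, 2);  [13] (0, 2, 3, 3);  [14] (0, 2, 3, 3)

Grouping the 14 weights by Ā_11-representative: 5 linkage classes.

[[1], [2, 12], [3, 6, 7, 10], [4, 5, 9, 13, 14], [8, 11]]


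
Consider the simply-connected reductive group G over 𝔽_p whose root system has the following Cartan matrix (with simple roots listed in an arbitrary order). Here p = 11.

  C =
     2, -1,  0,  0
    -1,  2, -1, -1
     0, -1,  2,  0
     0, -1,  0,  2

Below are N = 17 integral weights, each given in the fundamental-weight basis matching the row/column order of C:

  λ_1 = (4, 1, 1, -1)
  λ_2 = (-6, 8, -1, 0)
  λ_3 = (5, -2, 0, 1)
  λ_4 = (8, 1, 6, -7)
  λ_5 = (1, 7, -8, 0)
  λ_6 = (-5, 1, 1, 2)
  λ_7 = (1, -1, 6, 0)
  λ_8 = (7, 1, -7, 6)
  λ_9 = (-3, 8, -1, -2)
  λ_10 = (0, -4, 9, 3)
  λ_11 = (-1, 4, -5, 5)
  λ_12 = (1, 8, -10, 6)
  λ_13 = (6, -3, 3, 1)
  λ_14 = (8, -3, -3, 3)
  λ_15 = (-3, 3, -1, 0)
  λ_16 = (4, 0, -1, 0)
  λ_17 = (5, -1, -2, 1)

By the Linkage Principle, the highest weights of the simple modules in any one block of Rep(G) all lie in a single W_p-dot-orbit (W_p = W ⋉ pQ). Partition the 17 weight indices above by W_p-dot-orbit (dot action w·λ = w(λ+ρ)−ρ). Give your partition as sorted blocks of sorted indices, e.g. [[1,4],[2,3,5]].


Type D_4, rank 4, |W|=192; reorder rows/cols to standard.

λ_j+ρ reflected into Ā_11 (⟨·,θ^∨⟩≤11); 4-tuples as given:

  λ_1 → (5, 2, 2, 0) · λ_2 → (5, 1, 0, 1) · λ_3 → (5, 1, 0, 1) · λ_4 → (2, 2, 0, 1) · λ_5 → (2, 0, 7, 1) · λ_6 → (2, 2, 0, 1) · λ_7 → (2, 0, 7, 1) · λ_8 → (2, 2, 0, 1) · λ_9 → (2, 2, 0, 1) · λ_10 → (2, 0, 7, 1) · λ_11 → (0, 0, 4, 6) · λ_12 → (5, 2, 2, 0) · λ_13 → (5, 2, 2, 0) · λ_14 → (5, 2, 2, 0) · λ_15 → (2, 2, 0, 1) · λ_16 → (5, 1, 0, 1) · λ_17 → (5, 1, 0, 1)

5 distinct reps among the 17 weights ⇒ 5 W_11-linkage classes:

[[1, 12, 13, 14], [2, 3, 16, 17], [4, 6, 8, 9, 15], [5, 7, 10], [11]]


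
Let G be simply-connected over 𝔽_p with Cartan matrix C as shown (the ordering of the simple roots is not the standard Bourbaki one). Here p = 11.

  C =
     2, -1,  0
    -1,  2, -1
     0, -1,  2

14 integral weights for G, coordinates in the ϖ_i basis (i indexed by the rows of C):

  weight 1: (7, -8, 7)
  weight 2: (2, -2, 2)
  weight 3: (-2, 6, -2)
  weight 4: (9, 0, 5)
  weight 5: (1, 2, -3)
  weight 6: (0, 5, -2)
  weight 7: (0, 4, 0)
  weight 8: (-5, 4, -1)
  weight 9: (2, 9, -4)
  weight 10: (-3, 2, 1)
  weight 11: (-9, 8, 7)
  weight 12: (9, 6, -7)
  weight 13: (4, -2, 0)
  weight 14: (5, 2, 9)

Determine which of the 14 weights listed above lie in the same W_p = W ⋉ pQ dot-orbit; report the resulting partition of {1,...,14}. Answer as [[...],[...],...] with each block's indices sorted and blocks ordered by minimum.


Cartan matrix: type A_3 (|W|=24); un-permuting the 3 rows.

λ_j+ρ reflected into Ā_11 (⟨·,θ^∨⟩≤11); 3-tuples as given:

    λ_1 → (1, 7, 1)
    λ_2 → (2, 1, 2)
    λ_3 → (1, 5, 1)
    λ_4 → (4, 1, 0)
    λ_5 → (2, 1, 2)
    λ_6 → (1, 5, 1)
    λ_7 → (1, 5, 1)
    λ_8 → (4, 1, 0)
    λ_9 → (1, 7, 1)
    λ_10 → (2, 1, 2)
    λ_11 → (2, 1, 2)
    λ_12 → (4, 1, 0)
    λ_13 → (4, 1, 0)
    λ_14 → (2, 1, 2)

Linkage partition of the 14 weights (4 classes, p=11):

[[1, 9], [2, 5, 10, 11, 14], [3, 6, 7], [4, 8, 12, 13]]


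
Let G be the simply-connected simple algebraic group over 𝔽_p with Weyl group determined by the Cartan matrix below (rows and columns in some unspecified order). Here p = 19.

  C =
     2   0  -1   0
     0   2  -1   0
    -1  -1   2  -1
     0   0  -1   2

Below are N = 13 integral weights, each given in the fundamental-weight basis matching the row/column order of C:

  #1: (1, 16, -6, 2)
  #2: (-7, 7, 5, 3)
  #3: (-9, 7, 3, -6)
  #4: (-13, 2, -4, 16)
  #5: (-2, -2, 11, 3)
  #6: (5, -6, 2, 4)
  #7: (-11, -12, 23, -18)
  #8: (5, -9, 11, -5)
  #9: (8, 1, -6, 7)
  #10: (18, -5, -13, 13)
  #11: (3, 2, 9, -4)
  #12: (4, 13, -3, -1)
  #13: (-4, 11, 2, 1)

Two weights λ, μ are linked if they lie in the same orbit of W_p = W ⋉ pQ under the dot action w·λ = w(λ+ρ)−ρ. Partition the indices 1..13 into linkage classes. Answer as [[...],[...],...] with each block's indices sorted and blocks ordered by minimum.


D_4 Cartan matrix, 4 simple roots permuted; ρ=(1,1,1,1).

Alcove-folded reps (p=19, 13 weights, presented ϖ-order):

    [1] (3, 12, 0, 2)
    [2] (6, 8, 0, 4)
    [3] (1, 1, 3, 4)
    [4] (3, 12, 0, 2)
    [5] (1, 1, 3, 4)
    [6] (4, 3, 2, 3)
    [7] (4, 3, 2, 3)
    [8] (6, 8, 0, 4)
    [9] (4, 3, 2, 3)
    [10] (3, 12, 0, 2)
    [11] (4, 3, 2, 3)
    [12] (3, 12, 0, 2)
    [13] (3, 12, 0, 2)

4 distinct reps among the 13 weights ⇒ 4 W_19-linkage classes:

[[1, 4, 10, 12, 13], [2, 8], [3, 5], [6, 7, 9, 11]]


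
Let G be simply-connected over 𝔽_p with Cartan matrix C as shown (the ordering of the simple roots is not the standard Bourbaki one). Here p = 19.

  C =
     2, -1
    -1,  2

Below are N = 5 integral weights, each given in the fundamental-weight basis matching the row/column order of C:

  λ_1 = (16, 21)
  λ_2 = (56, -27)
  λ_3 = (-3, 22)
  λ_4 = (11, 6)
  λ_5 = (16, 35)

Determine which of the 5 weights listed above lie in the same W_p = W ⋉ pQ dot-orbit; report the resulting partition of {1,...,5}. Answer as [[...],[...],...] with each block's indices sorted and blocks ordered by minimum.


Dynkin diagram of C (from the 2 off-diagonal −1 entries): A_2.

W_19-reps of the 5 weights in Ā_19 (same 2-coord order as C):

    λ_1 → (2, 1)
    λ_2 → (12, 7)
    λ_3 → (2, 15)
    λ_4 → (12, 7)
    λ_5 → (2, 15)

Grouping the 5 weights by Ā_19-representative: 3 linkage classes.

[[1], [2, 4], [3, 5]]


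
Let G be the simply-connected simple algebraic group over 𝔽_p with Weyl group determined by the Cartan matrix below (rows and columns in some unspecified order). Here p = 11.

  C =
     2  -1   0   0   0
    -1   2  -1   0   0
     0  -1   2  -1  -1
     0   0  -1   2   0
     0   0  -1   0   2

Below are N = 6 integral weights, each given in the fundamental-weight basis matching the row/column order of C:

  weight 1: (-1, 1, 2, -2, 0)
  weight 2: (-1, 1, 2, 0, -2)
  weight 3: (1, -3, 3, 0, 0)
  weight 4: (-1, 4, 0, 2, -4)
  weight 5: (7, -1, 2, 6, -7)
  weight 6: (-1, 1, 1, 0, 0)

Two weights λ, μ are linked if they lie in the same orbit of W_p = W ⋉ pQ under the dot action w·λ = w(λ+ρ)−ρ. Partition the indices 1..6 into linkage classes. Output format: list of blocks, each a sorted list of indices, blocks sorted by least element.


Type D_5, rank 5, |W|=1920; reorder rows/cols to standard.

W_11-reps of the 6 weights in Ā_11 (same 5-coord order as C):

  λ_1+ρ ↦ (0, 2, 2, 1, 1)
  λ_2+ρ ↦ (0, 2, 2, 1, 1)
  λ_3+ρ ↦ (0, 2, 2, 1, 1)
  λ_4+ρ ↦ (0, 2, 2, 1, 1)
  λ_5+ρ ↦ (1, 0, 3, 0, 1)
  λ_6+ρ ↦ (0, 2, 2, 1, 1)

These 6 weights hit 2 W_11-dot-orbits; sizes (5, 1):

[[1, 2, 3, 4, 6], [5]]
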